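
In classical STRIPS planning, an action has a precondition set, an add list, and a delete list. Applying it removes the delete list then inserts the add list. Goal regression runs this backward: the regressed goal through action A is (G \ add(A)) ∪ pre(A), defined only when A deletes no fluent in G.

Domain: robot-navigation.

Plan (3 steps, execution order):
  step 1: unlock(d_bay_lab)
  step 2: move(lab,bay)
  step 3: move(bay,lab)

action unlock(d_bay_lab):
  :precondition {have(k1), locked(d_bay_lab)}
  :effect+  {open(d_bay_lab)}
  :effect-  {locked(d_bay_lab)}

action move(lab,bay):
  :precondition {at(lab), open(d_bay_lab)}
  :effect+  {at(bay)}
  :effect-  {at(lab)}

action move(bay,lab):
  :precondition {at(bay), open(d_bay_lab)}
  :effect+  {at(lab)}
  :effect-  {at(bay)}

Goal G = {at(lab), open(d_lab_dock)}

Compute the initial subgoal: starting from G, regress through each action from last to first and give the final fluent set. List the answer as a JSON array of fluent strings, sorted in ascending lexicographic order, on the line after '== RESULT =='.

Work backward from the goal:
  through step 3 (move(bay,lab)): drop {at(lab)}, keep {open(d_lab_dock)}, require {at(bay), open(d_bay_lab)}
    → {at(bay), open(d_bay_lab), open(d_lab_dock)}
  through step 2 (move(lab,bay)): drop {at(bay)}, keep {open(d_bay_lab), open(d_lab_dock)}, require {at(lab), open(d_bay_lab)}
    → {at(lab), open(d_bay_lab), open(d_lab_dock)}
  through step 1 (unlock(d_bay_lab)): drop {open(d_bay_lab)}, keep {at(lab), open(d_lab_dock)}, require {have(k1), locked(d_bay_lab)}
    → {at(lab), have(k1), locked(d_bay_lab), open(d_lab_dock)}

== RESULT ==
["at(lab)", "have(k1)", "locked(d_bay_lab)", "open(d_lab_dock)"]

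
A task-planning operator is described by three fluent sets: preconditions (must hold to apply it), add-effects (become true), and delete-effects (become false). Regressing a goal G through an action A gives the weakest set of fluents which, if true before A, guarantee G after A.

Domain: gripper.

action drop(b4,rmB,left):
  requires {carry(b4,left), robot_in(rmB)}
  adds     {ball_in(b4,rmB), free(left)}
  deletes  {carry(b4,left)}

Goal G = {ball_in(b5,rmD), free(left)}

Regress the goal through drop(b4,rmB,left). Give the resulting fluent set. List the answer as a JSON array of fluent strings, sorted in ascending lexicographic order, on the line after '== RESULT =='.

Compute (G \ add) ∪ pre:
  G ∩ del = {}  (empty — regression defined)
  G \ add = {ball_in(b5,rmD), free(left)} \ {ball_in(b4,rmB), free(left)} = {ball_in(b5,rmD)}
  ∪ pre   = {ball_in(b5,rmD)} ∪ {carry(b4,left), robot_in(rmB)}
          = {ball_in(b5,rmD), carry(b4,left), robot_in(rmB)}

== RESULT ==
["ball_in(b5,rmD)", "carry(b4,left)", "robot_in(rmB)"]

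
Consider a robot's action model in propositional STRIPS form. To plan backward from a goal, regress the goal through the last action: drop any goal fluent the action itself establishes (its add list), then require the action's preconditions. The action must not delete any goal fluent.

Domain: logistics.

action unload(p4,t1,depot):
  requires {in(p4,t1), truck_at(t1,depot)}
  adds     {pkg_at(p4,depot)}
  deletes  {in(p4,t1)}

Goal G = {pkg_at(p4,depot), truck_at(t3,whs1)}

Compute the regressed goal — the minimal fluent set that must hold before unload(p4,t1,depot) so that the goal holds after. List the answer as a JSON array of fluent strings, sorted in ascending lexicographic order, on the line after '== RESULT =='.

Regress:
  G ∩ del = {}  (empty — regression defined)
  G \ add = {pkg_at(p4,depot), truck_at(t3,whs1)} \ {pkg_at(p4,depot)} = {truck_at(t3,whs1)}
  ∪ pre   = {truck_at(t3,whs1)} ∪ {in(p4,t1), truck_at(t1,depot)}
          = {in(p4,t1), truck_at(t1,depot), truck_at(t3,whs1)}

== RESULT ==
["in(p4,t1)", "truck_at(t1,depot)", "truck_at(t3,whs1)"]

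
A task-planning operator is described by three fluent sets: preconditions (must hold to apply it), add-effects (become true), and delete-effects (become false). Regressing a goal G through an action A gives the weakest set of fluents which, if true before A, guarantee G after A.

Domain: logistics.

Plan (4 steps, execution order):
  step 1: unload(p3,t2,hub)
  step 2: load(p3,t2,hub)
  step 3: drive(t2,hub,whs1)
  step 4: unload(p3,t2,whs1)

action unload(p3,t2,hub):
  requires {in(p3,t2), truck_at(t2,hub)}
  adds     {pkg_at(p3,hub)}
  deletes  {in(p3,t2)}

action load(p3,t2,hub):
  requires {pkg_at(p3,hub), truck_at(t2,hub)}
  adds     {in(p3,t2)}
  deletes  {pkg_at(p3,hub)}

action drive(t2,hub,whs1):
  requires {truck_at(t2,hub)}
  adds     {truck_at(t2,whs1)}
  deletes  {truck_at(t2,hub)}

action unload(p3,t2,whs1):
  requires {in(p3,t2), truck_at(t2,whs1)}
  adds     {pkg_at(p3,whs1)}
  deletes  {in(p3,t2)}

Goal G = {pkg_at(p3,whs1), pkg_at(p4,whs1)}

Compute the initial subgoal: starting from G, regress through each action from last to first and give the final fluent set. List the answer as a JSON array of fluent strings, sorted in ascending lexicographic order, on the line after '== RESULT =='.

Work backward from the goal:
  through step 4 (unload(p3,t2,whs1)): drop {pkg_at(p3,whs1)}, keep {pkg_at(p4,whs1)}, require {in(p3,t2), truck_at(t2,whs1)}
    → {in(p3,t2), pkg_at(p4,whs1), truck_at(t2,whs1)}
  through step 3 (drive(t2,hub,whs1)): drop {truck_at(t2,whs1)}, keep {in(p3,t2), pkg_at(p4,whs1)}, require {truck_at(t2,hub)}
    → {in(p3,t2), pkg_at(p4,whs1), truck_at(t2,hub)}
  through step 2 (load(p3,t2,hub)): drop {in(p3,t2)}, keep {pkg_at(p4,whs1), truck_at(t2,hub)}, require {pkg_at(p3,hub), truck_at(t2,hub)}
    → {pkg_at(p3,hub), pkg_at(p4,whs1), truck_at(t2,hub)}
  through step 1 (unload(p3,t2,hub)): drop {pkg_at(p3,hub)}, keep {pkg_at(p4,whs1), truck_at(t2,hub)}, require {in(p3,t2), truck_at(t2,hub)}
    → {in(p3,t2), pkg_at(p4,whs1), truck_at(t2,hub)}

== RESULT ==
["in(p3,t2)", "pkg_at(p4,whs1)", "truck_at(t2,hub)"]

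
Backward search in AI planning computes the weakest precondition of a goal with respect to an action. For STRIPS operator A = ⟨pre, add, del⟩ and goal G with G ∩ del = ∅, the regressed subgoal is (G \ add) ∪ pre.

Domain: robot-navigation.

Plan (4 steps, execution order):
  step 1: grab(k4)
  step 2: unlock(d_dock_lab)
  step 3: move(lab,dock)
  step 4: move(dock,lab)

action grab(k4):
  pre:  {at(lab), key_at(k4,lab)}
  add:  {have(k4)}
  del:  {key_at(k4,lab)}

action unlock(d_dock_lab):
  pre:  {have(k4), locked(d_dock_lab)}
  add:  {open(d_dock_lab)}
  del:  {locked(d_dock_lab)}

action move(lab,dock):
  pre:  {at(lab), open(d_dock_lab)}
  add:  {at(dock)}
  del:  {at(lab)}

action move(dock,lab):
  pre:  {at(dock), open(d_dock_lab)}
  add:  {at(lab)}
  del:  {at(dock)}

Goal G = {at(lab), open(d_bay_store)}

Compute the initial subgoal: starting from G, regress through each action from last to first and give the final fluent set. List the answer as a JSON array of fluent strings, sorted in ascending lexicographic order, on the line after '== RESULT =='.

Work backward from the goal:
  through step 4 (move(dock,lab)): drop {at(lab)}, keep {open(d_bay_store)}, require {at(dock), open(d_dock_lab)}
    → {at(dock), open(d_bay_store), open(d_dock_lab)}
  through step 3 (move(lab,dock)): drop {at(dock)}, keep {open(d_bay_store), open(d_dock_lab)}, require {at(lab), open(d_dock_lab)}
    → {at(lab), open(d_bay_store), open(d_dock_lab)}
  through step 2 (unlock(d_dock_lab)): drop {open(d_dock_lab)}, keep {at(lab), open(d_bay_store)}, require {have(k4), locked(d_dock_lab)}
    → {at(lab), have(k4), locked(d_dock_lab), open(d_bay_store)}
  through step 1 (grab(k4)): drop {have(k4)}, keep {at(lab), locked(d_dock_lab), open(d_bay_store)}, require {at(lab), key_at(k4,lab)}
    → {at(lab), key_at(k4,lab), locked(d_dock_lab), open(d_bay_store)}

== RESULT ==
["at(lab)", "key_at(k4,lab)", "locked(d_dock_lab)", "open(d_bay_store)"]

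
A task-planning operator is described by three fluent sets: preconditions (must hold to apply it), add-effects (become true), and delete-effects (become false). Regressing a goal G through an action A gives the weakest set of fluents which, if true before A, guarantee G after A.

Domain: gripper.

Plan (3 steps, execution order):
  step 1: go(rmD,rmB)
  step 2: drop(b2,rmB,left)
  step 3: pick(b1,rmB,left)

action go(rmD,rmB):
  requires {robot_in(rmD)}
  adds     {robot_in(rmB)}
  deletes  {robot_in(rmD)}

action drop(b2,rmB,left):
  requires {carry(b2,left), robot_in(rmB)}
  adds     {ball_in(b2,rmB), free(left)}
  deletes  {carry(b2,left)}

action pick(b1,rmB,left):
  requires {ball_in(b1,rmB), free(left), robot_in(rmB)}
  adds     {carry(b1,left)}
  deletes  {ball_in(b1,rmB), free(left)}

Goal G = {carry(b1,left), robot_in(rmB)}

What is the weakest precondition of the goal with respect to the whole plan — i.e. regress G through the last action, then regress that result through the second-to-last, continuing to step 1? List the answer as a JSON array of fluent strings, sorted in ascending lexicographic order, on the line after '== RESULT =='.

Regress step by step:
  through step 3 (pick(b1,rmB,left)): drop {carry(b1,left)}, keep {robot_in(rmB)}, require {ball_in(b1,rmB), free(left), robot_in(rmB)}
    → {ball_in(b1,rmB), free(left), robot_in(rmB)}
  through step 2 (drop(b2,rmB,left)): drop {free(left)}, keep {ball_in(b1,rmB), robot_in(rmB)}, require {carry(b2,left), robot_in(rmB)}
    → {ball_in(b1,rmB), carry(b2,left), robot_in(rmB)}
  through step 1 (go(rmD,rmB)): drop {robot_in(rmB)}, keep {ball_in(b1,rmB), carry(b2,left)}, require {robot_in(rmD)}
    → {ball_in(b1,rmB), carry(b2,left), robot_in(rmD)}

== RESULT ==
["ball_in(b1,rmB)", "carry(b2,left)", "robot_in(rmD)"]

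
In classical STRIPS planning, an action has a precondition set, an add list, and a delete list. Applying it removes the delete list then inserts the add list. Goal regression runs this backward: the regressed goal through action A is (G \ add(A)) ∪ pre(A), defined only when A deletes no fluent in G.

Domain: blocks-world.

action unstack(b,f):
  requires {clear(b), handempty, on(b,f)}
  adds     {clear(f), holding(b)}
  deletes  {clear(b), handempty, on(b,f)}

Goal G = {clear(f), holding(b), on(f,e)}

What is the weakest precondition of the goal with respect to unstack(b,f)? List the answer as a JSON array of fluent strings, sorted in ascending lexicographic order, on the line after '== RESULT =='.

Regress:
  G ∩ del = {}  (empty — regression defined)
  G \ add = {clear(f), holding(b), on(f,e)} \ {clear(f), holding(b)} = {on(f,e)}
  ∪ pre   = {on(f,e)} ∪ {clear(b), handempty, on(b,f)}
          = {clear(b), handempty, on(b,f), on(f,e)}

== RESULT ==
["clear(b)", "handempty", "on(b,f)", "on(f,e)"]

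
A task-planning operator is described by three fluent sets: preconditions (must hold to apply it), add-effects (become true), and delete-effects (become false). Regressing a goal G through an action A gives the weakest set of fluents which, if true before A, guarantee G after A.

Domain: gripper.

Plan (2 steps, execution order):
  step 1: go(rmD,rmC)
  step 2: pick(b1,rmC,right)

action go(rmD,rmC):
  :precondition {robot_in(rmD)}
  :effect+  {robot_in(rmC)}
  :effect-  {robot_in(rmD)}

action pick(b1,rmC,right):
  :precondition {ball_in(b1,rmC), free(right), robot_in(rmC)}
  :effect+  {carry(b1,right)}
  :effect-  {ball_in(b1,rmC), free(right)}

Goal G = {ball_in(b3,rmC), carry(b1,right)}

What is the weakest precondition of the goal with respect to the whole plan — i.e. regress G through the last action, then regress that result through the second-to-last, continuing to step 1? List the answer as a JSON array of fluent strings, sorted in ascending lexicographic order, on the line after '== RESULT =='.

Work backward from the goal:
  through step 2 (pick(b1,rmC,right)): drop {carry(b1,right)}, keep {ball_in(b3,rmC)}, require {ball_in(b1,rmC), free(right), robot_in(rmC)}
    → {ball_in(b1,rmC), ball_in(b3,rmC), free(right), robot_in(rmC)}
  through step 1 (go(rmD,rmC)): drop {robot_in(rmC)}, keep {ball_in(b1,rmC), ball_in(b3,rmC), free(right)}, require {robot_in(rmD)}
    → {ball_in(b1,rmC), ball_in(b3,rmC), free(right), robot_in(rmD)}

== RESULT ==
["ball_in(b1,rmC)", "ball_in(b3,rmC)", "free(right)", "robot_in(rmD)"]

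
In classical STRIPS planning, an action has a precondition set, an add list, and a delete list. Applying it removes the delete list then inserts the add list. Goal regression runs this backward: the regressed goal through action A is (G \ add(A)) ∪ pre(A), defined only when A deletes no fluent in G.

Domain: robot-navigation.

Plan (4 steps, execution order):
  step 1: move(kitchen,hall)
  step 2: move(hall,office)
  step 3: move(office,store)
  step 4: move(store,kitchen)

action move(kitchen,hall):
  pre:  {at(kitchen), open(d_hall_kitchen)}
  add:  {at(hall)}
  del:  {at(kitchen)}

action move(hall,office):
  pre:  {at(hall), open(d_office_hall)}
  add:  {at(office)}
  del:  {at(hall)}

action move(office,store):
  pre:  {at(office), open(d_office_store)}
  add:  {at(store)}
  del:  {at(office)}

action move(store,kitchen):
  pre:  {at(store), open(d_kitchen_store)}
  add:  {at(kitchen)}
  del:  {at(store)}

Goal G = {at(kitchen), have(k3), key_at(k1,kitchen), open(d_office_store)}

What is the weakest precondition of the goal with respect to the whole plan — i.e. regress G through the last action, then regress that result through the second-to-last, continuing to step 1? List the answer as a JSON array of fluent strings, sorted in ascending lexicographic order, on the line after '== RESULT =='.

Regress step by step:
  through step 4 (move(store,kitchen)): drop {at(kitchen)}, keep {have(k3), key_at(k1,kitchen), open(d_office_store)}, require {at(store), open(d_kitchen_store)}
    → {at(store), have(k3), key_at(k1,kitchen), open(d_kitchen_store), open(d_office_store)}
  through step 3 (move(office,store)): drop {at(store)}, keep {have(k3), key_at(k1,kitchen), open(d_kitchen_store), open(d_office_store)}, require {at(office), open(d_office_store)}
    → {at(office), have(k3), key_at(k1,kitchen), open(d_kitchen_store), open(d_office_store)}
  through step 2 (move(hall,office)): drop {at(office)}, keep {have(k3), key_at(k1,kitchen), open(d_kitchen_store), open(d_office_store)}, require {at(hall), open(d_office_hall)}
    → {at(hall), have(k3), key_at(k1,kitchen), open(d_kitchen_store), open(d_office_hall), open(d_office_store)}
  through step 1 (move(kitchen,hall)): drop {at(hall)}, keep {have(k3), key_at(k1,kitchen), open(d_kitchen_store), open(d_office_hall), open(d_office_store)}, require {at(kitchen), open(d_hall_kitchen)}
    → {at(kitchen), have(k3), key_at(k1,kitchen), open(d_hall_kitchen), open(d_kitchen_store), open(d_office_hall), open(d_office_store)}

== RESULT ==
["at(kitchen)", "have(k3)", "key_at(k1,kitchen)", "open(d_hall_kitchen)", "open(d_kitchen_store)", "open(d_office_hall)", "open(d_office_store)"]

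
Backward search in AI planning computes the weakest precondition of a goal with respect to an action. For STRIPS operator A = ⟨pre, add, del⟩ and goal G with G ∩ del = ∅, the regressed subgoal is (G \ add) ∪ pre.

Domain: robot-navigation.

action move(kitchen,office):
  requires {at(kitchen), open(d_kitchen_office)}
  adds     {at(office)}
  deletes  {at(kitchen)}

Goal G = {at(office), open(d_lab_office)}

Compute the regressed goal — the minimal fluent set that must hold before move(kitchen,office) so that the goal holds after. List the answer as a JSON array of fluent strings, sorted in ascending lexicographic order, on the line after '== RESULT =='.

Compute (G \ add) ∪ pre:
  G ∩ del = {}  (empty — regression defined)
  G \ add = {at(office), open(d_lab_office)} \ {at(office)} = {open(d_lab_office)}
  ∪ pre   = {open(d_lab_office)} ∪ {at(kitchen), open(d_kitchen_office)}
          = {at(kitchen), open(d_kitchen_office), open(d_lab_office)}

== RESULT ==
["at(kitchen)", "open(d_kitchen_office)", "open(d_lab_office)"]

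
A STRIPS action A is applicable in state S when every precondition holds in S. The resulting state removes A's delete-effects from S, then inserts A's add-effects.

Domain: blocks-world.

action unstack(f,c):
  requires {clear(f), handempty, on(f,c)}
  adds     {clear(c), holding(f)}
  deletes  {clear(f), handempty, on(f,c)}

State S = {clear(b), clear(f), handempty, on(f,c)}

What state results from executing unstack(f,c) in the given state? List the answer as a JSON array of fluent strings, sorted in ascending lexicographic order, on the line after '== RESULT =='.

Progress:
  pre ⊆ S: {clear(f), handempty, on(f,c)} ⊆ S  — applicable
  S \ del = {clear(b)}
  ∪ add   = {clear(b), clear(c), holding(f)}

== RESULT ==
["clear(b)", "clear(c)", "holding(f)"]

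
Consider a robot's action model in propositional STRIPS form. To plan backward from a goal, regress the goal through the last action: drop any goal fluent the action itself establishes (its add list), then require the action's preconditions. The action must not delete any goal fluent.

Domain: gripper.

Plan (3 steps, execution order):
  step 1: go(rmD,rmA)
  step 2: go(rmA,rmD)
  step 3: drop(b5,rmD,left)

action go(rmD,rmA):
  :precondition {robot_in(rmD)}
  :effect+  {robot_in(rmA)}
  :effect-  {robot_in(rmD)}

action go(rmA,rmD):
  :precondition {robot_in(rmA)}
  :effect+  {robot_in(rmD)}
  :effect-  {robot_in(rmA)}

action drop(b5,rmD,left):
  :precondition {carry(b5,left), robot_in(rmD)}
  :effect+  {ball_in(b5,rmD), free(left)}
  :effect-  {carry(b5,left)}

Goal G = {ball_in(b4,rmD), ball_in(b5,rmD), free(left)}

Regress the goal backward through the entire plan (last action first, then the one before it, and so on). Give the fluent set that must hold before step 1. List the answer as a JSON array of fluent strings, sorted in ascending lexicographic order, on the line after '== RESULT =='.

Work backward from the goal:
  through step 3 (drop(b5,rmD,left)): drop {ball_in(b5,rmD), free(left)}, keep {ball_in(b4,rmD)}, require {carry(b5,left), robot_in(rmD)}
    → {ball_in(b4,rmD), carry(b5,left), robot_in(rmD)}
  through step 2 (go(rmA,rmD)): drop {robot_in(rmD)}, keep {ball_in(b4,rmD), carry(b5,left)}, require {robot_in(rmA)}
    → {ball_in(b4,rmD), carry(b5,left), robot_in(rmA)}
  through step 1 (go(rmD,rmA)): drop {robot_in(rmA)}, keep {ball_in(b4,rmD), carry(b5,left)}, require {robot_in(rmD)}
    → {ball_in(b4,rmD), carry(b5,left), robot_in(rmD)}

== RESULT ==
["ball_in(b4,rmD)", "carry(b5,left)", "robot_in(rmD)"]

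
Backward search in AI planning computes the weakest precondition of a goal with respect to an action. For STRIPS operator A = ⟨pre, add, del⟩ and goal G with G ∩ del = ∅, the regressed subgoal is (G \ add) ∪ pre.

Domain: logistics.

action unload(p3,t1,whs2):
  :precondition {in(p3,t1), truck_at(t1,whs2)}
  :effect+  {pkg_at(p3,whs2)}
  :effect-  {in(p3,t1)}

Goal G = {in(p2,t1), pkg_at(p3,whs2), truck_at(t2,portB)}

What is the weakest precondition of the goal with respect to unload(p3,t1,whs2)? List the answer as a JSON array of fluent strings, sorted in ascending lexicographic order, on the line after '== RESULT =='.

Compute (G \ add) ∪ pre:
  G ∩ del = {}  (empty — regression defined)
  G \ add = {in(p2,t1), pkg_at(p3,whs2), truck_at(t2,portB)} \ {pkg_at(p3,whs2)} = {in(p2,t1), truck_at(t2,portB)}
  ∪ pre   = {in(p2,t1), truck_at(t2,portB)} ∪ {in(p3,t1), truck_at(t1,whs2)}
          = {in(p2,t1), in(p3,t1), truck_at(t1,whs2), truck_at(t2,portB)}

== RESULT ==
["in(p2,t1)", "in(p3,t1)", "truck_at(t1,whs2)", "truck_at(t2,portB)"]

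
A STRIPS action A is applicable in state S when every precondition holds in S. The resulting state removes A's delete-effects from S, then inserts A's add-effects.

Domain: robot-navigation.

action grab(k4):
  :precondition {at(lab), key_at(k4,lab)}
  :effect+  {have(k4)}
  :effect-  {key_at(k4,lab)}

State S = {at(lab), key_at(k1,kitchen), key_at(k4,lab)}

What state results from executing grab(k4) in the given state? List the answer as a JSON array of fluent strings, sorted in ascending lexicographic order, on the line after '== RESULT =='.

Progress:
  pre ⊆ S: {at(lab), key_at(k4,lab)} ⊆ S  — applicable
  S \ del = {at(lab), key_at(k1,kitchen)}
  ∪ add   = {at(lab), have(k4), key_at(k1,kitchen)}

== RESULT ==
["at(lab)", "have(k4)", "key_at(k1,kitchen)"]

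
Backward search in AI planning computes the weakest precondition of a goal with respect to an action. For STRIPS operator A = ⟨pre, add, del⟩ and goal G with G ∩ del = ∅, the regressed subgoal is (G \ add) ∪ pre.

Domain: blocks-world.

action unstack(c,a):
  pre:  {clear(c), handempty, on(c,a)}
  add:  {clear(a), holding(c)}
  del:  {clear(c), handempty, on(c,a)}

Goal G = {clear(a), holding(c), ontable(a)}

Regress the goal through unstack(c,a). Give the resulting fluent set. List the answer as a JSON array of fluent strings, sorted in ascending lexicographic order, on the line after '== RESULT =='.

Regress:
  G ∩ del = {}  (empty — regression defined)
  G \ add = {clear(a), holding(c), ontable(a)} \ {clear(a), holding(c)} = {ontable(a)}
  ∪ pre   = {ontable(a)} ∪ {clear(c), handempty, on(c,a)}
          = {clear(c), handempty, on(c,a), ontable(a)}

== RESULT ==
["clear(c)", "handempty", "on(c,a)", "ontable(a)"]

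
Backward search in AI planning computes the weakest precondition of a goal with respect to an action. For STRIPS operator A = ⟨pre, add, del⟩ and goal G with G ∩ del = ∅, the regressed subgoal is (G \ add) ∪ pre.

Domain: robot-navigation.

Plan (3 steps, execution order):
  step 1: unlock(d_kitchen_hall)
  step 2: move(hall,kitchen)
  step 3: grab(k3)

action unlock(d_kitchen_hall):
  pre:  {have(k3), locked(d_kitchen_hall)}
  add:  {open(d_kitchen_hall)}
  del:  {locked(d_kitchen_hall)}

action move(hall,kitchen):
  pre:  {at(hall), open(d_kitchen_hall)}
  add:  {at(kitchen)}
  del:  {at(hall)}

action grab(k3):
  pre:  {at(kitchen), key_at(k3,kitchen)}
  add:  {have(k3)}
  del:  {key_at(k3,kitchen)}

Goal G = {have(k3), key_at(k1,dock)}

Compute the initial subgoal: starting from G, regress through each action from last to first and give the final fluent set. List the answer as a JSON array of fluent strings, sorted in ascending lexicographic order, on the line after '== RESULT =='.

Regress step by step:
  through step 3 (grab(k3)): drop {have(k3)}, keep {key_at(k1,dock)}, require {at(kitchen), key_at(k3,kitchen)}
    → {at(kitchen), key_at(k1,dock), key_at(k3,kitchen)}
  through step 2 (move(hall,kitchen)): drop {at(kitchen)}, keep {key_at(k1,dock), key_at(k3,kitchen)}, require {at(hall), open(d_kitchen_hall)}
    → {at(hall), key_at(k1,dock), key_at(k3,kitchen), open(d_kitchen_hall)}
  through step 1 (unlock(d_kitchen_hall)): drop {open(d_kitchen_hall)}, keep {at(hall), key_at(k1,dock), key_at(k3,kitchen)}, require {have(k3), locked(d_kitchen_hall)}
    → {at(hall), have(k3), key_at(k1,dock), key_at(k3,kitchen), locked(d_kitchen_hall)}

== RESULT ==
["at(hall)", "have(k3)", "key_at(k1,dock)", "key_at(k3,kitchen)", "locked(d_kitchen_hall)"]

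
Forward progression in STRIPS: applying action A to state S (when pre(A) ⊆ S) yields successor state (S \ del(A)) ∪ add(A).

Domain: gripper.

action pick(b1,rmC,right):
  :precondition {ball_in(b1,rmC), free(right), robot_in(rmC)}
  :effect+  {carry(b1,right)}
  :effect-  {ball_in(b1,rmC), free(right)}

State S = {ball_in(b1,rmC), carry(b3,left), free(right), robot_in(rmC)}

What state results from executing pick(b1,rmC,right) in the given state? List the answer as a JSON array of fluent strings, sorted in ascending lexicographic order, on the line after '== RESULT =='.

Progress:
  pre ⊆ S: {ball_in(b1,rmC), free(right), robot_in(rmC)} ⊆ S  — applicable
  S \ del = {carry(b3,left), robot_in(rmC)}
  ∪ add   = {carry(b1,right), carry(b3,left), robot_in(rmC)}

== RESULT ==
["carry(b1,right)", "carry(b3,left)", "robot_in(rmC)"]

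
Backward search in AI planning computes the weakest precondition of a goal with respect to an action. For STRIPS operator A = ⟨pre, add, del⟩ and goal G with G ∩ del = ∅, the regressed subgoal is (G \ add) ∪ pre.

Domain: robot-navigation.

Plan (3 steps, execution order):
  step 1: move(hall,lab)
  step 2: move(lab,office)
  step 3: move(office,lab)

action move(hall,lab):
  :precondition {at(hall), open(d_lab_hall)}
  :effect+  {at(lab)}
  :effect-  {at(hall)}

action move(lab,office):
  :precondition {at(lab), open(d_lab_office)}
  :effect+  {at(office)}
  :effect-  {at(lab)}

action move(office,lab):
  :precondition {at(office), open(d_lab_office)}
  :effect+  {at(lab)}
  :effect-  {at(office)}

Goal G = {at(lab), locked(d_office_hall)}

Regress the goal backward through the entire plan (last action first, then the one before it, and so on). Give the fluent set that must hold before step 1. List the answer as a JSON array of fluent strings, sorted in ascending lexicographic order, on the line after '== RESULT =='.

Regress step by step:
  through step 3 (move(office,lab)): drop {at(lab)}, keep {locked(d_office_hall)}, require {at(office), open(d_lab_office)}
    → {at(office), locked(d_office_hall), open(d_lab_office)}
  through step 2 (move(lab,office)): drop {at(office)}, keep {locked(d_office_hall), open(d_lab_office)}, require {at(lab), open(d_lab_office)}
    → {at(lab), locked(d_office_hall), open(d_lab_office)}
  through step 1 (move(hall,lab)): drop {at(lab)}, keep {locked(d_office_hall), open(d_lab_office)}, require {at(hall), open(d_lab_hall)}
    → {at(hall), locked(d_office_hall), open(d_lab_hall), open(d_lab_office)}

== RESULT ==
["at(hall)", "locked(d_office_hall)", "open(d_lab_hall)", "open(d_lab_office)"]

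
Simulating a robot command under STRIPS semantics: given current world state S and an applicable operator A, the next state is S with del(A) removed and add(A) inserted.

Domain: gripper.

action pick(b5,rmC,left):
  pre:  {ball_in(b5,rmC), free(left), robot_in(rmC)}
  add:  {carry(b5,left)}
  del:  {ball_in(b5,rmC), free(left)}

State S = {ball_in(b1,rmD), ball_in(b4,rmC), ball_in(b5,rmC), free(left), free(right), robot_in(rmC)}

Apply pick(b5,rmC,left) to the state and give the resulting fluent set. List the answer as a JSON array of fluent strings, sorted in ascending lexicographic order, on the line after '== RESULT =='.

Progress:
  pre ⊆ S: {ball_in(b5,rmC), free(left), robot_in(rmC)} ⊆ S  — applicable
  S \ del = {ball_in(b1,rmD), ball_in(b4,rmC), free(right), robot_in(rmC)}
  ∪ add   = {ball_in(b1,rmD), ball_in(b4,rmC), carry(b5,left), free(right), robot_in(rmC)}

== RESULT ==
["ball_in(b1,rmD)", "ball_in(b4,rmC)", "carry(b5,left)", "free(right)", "robot_in(rmC)"]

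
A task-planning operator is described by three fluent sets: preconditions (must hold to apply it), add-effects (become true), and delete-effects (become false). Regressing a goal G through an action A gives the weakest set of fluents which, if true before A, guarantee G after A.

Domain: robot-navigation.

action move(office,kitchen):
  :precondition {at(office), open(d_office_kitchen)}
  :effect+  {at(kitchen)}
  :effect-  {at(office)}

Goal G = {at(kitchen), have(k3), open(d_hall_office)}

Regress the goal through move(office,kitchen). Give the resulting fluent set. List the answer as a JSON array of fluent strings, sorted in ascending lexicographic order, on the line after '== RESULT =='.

Compute (G \ add) ∪ pre:
  G ∩ del = {}  (empty — regression defined)
  G \ add = {at(kitchen), have(k3), open(d_hall_office)} \ {at(kitchen)} = {have(k3), open(d_hall_office)}
  ∪ pre   = {have(k3), open(d_hall_office)} ∪ {at(office), open(d_office_kitchen)}
          = {at(office), have(k3), open(d_hall_office), open(d_office_kitchen)}

== RESULT ==
["at(office)", "have(k3)", "open(d_hall_office)", "open(d_office_kitchen)"]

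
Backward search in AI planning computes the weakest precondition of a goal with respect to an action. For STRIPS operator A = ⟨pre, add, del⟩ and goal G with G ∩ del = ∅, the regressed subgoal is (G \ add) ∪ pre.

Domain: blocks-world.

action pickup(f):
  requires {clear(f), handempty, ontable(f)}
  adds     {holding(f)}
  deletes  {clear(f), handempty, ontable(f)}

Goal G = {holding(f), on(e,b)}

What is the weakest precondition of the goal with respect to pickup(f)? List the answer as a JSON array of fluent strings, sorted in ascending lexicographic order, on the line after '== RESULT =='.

Regress:
  G ∩ del = {}  (empty — regression defined)
  G \ add = {holding(f), on(e,b)} \ {holding(f)} = {on(e,b)}
  ∪ pre   = {on(e,b)} ∪ {clear(f), handempty, ontable(f)}
          = {clear(f), handempty, on(e,b), ontable(f)}

== RESULT ==
["clear(f)", "handempty", "on(e,b)", "ontable(f)"]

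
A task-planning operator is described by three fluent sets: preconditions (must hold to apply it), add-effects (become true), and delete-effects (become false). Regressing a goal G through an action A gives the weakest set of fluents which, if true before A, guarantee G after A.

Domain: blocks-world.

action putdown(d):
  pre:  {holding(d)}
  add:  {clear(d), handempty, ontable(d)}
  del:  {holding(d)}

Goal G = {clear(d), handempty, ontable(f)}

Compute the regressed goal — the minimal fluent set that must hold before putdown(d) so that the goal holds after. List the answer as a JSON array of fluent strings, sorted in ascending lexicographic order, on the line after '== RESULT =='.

Compute (G \ add) ∪ pre:
  G ∩ del = {}  (empty — regression defined)
  G \ add = {clear(d), handempty, ontable(f)} \ {clear(d), handempty, ontable(d)} = {ontable(f)}
  ∪ pre   = {ontable(f)} ∪ {holding(d)}
          = {holding(d), ontable(f)}

== RESULT ==
["holding(d)", "ontable(f)"]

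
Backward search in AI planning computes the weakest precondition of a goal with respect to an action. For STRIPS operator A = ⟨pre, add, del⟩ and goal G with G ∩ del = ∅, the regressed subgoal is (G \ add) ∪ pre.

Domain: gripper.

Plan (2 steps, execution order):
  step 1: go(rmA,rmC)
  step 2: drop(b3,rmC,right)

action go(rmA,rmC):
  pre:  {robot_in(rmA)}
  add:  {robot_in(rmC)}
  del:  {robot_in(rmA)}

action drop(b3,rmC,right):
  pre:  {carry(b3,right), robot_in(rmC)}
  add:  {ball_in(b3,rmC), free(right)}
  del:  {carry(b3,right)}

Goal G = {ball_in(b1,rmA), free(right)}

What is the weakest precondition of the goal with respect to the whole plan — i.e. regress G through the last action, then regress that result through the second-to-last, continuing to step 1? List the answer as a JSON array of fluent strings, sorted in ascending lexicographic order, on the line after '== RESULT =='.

Regress step by step:
  through step 2 (drop(b3,rmC,right)): drop {free(right)}, keep {ball_in(b1,rmA)}, require {carry(b3,right), robot_in(rmC)}
    → {ball_in(b1,rmA), carry(b3,right), robot_in(rmC)}
  through step 1 (go(rmA,rmC)): drop {robot_in(rmC)}, keep {ball_in(b1,rmA), carry(b3,right)}, require {robot_in(rmA)}
    → {ball_in(b1,rmA), carry(b3,right), robot_in(rmA)}

== RESULT ==
["ball_in(b1,rmA)", "carry(b3,right)", "robot_in(rmA)"]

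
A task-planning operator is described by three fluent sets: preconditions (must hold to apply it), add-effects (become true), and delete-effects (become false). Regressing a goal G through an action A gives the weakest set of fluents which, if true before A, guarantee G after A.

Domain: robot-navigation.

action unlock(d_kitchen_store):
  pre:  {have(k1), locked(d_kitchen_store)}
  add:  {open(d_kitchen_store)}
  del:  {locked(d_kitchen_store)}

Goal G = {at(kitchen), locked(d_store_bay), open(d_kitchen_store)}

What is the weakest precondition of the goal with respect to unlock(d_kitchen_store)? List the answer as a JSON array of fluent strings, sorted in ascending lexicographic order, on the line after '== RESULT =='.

Regress:
  G ∩ del = {}  (empty — regression defined)
  G \ add = {at(kitchen), locked(d_store_bay), open(d_kitchen_store)} \ {open(d_kitchen_store)} = {at(kitchen), locked(d_store_bay)}
  ∪ pre   = {at(kitchen), locked(d_store_bay)} ∪ {have(k1), locked(d_kitchen_store)}
          = {at(kitchen), have(k1), locked(d_kitchen_store), locked(d_store_bay)}

== RESULT ==
["at(kitchen)", "have(k1)", "locked(d_kitchen_store)", "locked(d_store_bay)"]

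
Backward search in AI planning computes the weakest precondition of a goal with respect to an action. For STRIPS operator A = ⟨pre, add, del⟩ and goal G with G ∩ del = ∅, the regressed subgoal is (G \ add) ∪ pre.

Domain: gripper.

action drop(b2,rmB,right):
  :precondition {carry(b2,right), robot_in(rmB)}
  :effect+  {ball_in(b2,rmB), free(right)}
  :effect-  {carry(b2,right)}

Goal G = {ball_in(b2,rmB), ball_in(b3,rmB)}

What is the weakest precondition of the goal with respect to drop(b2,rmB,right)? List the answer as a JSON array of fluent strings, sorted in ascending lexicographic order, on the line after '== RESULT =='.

Compute (G \ add) ∪ pre:
  G ∩ del = {}  (empty — regression defined)
  G \ add = {ball_in(b2,rmB), ball_in(b3,rmB)} \ {ball_in(b2,rmB), free(right)} = {ball_in(b3,rmB)}
  ∪ pre   = {ball_in(b3,rmB)} ∪ {carry(b2,right), robot_in(rmB)}
          = {ball_in(b3,rmB), carry(b2,right), robot_in(rmB)}

== RESULT ==
["ball_in(b3,rmB)", "carry(b2,right)", "robot_in(rmB)"]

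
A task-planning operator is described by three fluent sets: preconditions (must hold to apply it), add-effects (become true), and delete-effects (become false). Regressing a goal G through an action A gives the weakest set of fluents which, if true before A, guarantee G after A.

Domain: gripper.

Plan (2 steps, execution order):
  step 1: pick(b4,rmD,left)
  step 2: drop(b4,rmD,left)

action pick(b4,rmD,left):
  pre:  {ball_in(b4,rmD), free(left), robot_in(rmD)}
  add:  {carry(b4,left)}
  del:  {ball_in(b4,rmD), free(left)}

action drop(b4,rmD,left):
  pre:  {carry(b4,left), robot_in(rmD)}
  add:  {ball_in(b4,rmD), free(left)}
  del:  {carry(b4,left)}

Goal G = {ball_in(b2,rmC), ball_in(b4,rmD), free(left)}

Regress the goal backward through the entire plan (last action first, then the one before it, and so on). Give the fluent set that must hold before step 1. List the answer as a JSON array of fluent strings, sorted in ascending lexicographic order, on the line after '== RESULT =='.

Regress step by step:
  through step 2 (drop(b4,rmD,left)): drop {ball_in(b4,rmD), free(left)}, keep {ball_in(b2,rmC)}, require {carry(b4,left), robot_in(rmD)}
    → {ball_in(b2,rmC), carry(b4,left), robot_in(rmD)}
  through step 1 (pick(b4,rmD,left)): drop {carry(b4,left)}, keep {ball_in(b2,rmC), robot_in(rmD)}, require {ball_in(b4,rmD), free(left), robot_in(rmD)}
    → {ball_in(b2,rmC), ball_in(b4,rmD), free(left), robot_in(rmD)}

== RESULT ==
["ball_in(b2,rmC)", "ball_in(b4,rmD)", "free(left)", "robot_in(rmD)"]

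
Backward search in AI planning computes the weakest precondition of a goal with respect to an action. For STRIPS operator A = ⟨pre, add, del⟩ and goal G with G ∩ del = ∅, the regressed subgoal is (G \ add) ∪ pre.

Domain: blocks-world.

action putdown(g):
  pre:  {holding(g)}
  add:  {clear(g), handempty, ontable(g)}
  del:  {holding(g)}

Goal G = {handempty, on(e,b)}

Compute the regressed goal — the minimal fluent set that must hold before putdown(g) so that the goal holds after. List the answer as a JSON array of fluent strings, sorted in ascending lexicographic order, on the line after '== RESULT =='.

Compute (G \ add) ∪ pre:
  G ∩ del = {}  (empty — regression defined)
  G \ add = {handempty, on(e,b)} \ {clear(g), handempty, ontable(g)} = {on(e,b)}
  ∪ pre   = {on(e,b)} ∪ {holding(g)}
          = {holding(g), on(e,b)}

== RESULT ==
["holding(g)", "on(e,b)"]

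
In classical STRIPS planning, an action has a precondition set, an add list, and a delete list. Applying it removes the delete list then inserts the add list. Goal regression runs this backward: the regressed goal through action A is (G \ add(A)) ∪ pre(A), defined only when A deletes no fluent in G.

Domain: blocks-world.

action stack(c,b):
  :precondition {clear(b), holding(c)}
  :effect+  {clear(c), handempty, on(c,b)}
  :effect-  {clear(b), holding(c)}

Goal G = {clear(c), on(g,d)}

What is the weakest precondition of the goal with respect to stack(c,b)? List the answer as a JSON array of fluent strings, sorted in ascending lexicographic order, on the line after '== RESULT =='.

Compute (G \ add) ∪ pre:
  G ∩ del = {}  (empty — regression defined)
  G \ add = {clear(c), on(g,d)} \ {clear(c), handempty, on(c,b)} = {on(g,d)}
  ∪ pre   = {on(g,d)} ∪ {clear(b), holding(c)}
          = {clear(b), holding(c), on(g,d)}

== RESULT ==
["clear(b)", "holding(c)", "on(g,d)"]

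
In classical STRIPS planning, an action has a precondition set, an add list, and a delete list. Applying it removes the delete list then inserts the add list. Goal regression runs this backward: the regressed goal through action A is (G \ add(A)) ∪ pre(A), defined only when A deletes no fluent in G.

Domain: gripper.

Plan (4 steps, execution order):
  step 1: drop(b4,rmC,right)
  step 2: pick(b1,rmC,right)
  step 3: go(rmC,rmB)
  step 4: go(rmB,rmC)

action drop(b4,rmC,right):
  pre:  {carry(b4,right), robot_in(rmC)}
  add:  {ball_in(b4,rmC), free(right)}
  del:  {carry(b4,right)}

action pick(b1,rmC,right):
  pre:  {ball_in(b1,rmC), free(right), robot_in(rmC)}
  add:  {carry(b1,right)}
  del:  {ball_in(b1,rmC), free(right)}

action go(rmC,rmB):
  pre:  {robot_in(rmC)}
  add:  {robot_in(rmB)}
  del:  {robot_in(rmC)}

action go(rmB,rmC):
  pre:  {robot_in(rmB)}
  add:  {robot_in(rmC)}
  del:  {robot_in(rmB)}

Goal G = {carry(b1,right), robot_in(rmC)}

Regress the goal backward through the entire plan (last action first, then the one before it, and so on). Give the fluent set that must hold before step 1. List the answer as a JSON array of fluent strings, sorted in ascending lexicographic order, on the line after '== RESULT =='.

Regress step by step:
  through step 4 (go(rmB,rmC)): drop {robot_in(rmC)}, keep {carry(b1,right)}, require {robot_in(rmB)}
    → {carry(b1,right), robot_in(rmB)}
  through step 3 (go(rmC,rmB)): drop {robot_in(rmB)}, keep {carry(b1,right)}, require {robot_in(rmC)}
    → {carry(b1,right), robot_in(rmC)}
  through step 2 (pick(b1,rmC,right)): drop {carry(b1,right)}, keep {robot_in(rmC)}, require {ball_in(b1,rmC), free(right), robot_in(rmC)}
    → {ball_in(b1,rmC), free(right), robot_in(rmC)}
  through step 1 (drop(b4,rmC,right)): drop {free(right)}, keep {ball_in(b1,rmC), robot_in(rmC)}, require {carry(b4,right), robot_in(rmC)}
    → {ball_in(b1,rmC), carry(b4,right), robot_in(rmC)}

== RESULT ==
["ball_in(b1,rmC)", "carry(b4,right)", "robot_in(rmC)"]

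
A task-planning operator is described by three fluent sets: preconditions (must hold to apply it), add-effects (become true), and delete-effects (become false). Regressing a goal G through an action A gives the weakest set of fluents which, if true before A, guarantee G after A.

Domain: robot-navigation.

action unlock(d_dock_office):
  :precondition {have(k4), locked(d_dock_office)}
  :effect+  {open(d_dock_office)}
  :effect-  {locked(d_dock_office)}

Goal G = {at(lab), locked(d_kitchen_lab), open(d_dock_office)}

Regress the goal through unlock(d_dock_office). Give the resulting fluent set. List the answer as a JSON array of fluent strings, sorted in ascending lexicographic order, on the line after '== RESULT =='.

Regress:
  G ∩ del = {}  (empty — regression defined)
  G \ add = {at(lab), locked(d_kitchen_lab), open(d_dock_office)} \ {open(d_dock_office)} = {at(lab), locked(d_kitchen_lab)}
  ∪ pre   = {at(lab), locked(d_kitchen_lab)} ∪ {have(k4), locked(d_dock_office)}
          = {at(lab), have(k4), locked(d_dock_office), locked(d_kitchen_lab)}

== RESULT ==
["at(lab)", "have(k4)", "locked(d_dock_office)", "locked(d_kitchen_lab)"]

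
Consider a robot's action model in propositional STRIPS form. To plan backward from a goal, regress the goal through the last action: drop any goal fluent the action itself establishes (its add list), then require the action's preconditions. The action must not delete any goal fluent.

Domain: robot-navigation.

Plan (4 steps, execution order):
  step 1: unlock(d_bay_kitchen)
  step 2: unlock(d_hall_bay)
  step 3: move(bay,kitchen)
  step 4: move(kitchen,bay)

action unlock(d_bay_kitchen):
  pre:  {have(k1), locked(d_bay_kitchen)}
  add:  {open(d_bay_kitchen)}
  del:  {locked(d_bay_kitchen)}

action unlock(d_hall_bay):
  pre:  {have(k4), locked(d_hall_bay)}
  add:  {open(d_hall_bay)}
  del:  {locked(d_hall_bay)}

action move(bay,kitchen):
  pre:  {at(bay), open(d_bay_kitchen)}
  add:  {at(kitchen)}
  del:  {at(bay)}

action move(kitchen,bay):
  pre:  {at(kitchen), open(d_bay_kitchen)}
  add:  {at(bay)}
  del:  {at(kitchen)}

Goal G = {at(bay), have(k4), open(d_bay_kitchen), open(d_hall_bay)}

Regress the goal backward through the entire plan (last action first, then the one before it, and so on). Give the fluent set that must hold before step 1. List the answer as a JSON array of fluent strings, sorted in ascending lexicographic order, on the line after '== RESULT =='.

Regress step by step:
  through step 4 (move(kitchen,bay)): drop {at(bay)}, keep {have(k4), open(d_bay_kitchen), open(d_hall_bay)}, require {at(kitchen), open(d_bay_kitchen)}
    → {at(kitchen), have(k4), open(d_bay_kitchen), open(d_hall_bay)}
  through step 3 (move(bay,kitchen)): drop {at(kitchen)}, keep {have(k4), open(d_bay_kitchen), open(d_hall_bay)}, require {at(bay), open(d_bay_kitchen)}
    → {at(bay), have(k4), open(d_bay_kitchen), open(d_hall_bay)}
  through step 2 (unlock(d_hall_bay)): drop {open(d_hall_bay)}, keep {at(bay), have(k4), open(d_bay_kitchen)}, require {have(k4), locked(d_hall_bay)}
    → {at(bay), have(k4), locked(d_hall_bay), open(d_bay_kitchen)}
  through step 1 (unlock(d_bay_kitchen)): drop {open(d_bay_kitchen)}, keep {at(bay), have(k4), locked(d_hall_bay)}, require {have(k1), locked(d_bay_kitchen)}
    → {at(bay), have(k1), have(k4), locked(d_bay_kitchen), locked(d_hall_bay)}

== RESULT ==
["at(bay)", "have(k1)", "have(k4)", "locked(d_bay_kitchen)", "locked(d_hall_bay)"]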